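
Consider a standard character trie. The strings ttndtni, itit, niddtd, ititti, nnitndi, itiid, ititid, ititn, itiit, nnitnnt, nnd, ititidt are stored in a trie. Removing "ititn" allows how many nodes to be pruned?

After clearing the end-marker at "ititn", prune upward until reaching a node still needed by another word.
The suffix "n" (1 node) is used only by "ititn"; the node for "itit" still has the child "t", so pruning stops there.
Nodes removed: 1

1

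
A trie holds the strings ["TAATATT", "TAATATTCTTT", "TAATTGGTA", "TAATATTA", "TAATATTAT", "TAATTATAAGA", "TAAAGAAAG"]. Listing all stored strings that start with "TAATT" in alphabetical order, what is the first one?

TAATTATAAGA

Words with prefix "TAATT", in lexicographic order: "TAATTATAAGA", "TAATTGGTA"
Position 1: TAATTATAAGA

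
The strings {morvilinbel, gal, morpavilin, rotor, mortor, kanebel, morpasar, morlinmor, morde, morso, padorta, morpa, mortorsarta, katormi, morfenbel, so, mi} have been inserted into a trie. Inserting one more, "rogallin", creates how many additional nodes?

6

"ro" is already a path in the trie; the remaining "gallin" must be added.
So 8 − 2 = 6 new nodes.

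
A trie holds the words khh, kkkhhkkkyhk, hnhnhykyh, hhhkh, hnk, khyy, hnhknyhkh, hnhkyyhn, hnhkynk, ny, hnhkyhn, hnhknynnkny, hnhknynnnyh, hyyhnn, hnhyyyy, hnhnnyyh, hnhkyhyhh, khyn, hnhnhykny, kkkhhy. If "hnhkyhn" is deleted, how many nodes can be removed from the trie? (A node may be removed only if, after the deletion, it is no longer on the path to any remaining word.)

1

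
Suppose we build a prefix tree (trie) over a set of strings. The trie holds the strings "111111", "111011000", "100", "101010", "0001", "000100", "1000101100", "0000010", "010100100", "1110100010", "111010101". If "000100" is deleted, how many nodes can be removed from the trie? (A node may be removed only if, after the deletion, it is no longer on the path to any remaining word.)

2

After clearing the end-marker at "000100", prune upward until reaching a node still needed by another word.
The suffix "00" (2 nodes) is used only by "000100"; "0001" is itself a stored word, so pruning stops there.
Nodes removed: 2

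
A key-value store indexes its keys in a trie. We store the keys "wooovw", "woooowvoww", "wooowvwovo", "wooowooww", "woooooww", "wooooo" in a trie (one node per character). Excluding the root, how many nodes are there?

Insert word by word; a character creates a node only if that edge doesn't already exist:
  "wooovw" → 6 new (w, o, o, o, v, w)
  "woooowvoww" → prefix "wooo" already present; 6 new (o, w, v, o, w, w)
  "wooowvwovo" → prefix "wooo" already present; 6 new (w, v, w, o, v, o)
  "wooowooww" → prefix "wooow" already present; 4 new (o, o, w, w)
  "woooooww" → prefix "woooo" already present; 3 new (o, w, w)
  "wooooo" → prefix "wooooo" already present; 0 new (none)
Total nodes = 6 + 6 + 6 + 4 + 3 + 0 = 25

25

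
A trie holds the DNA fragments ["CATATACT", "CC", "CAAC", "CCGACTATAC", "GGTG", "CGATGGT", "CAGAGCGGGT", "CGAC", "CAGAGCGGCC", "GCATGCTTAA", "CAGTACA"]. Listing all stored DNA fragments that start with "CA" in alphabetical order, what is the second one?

CAGAGCGGCC

Filter for "CA…" and sort: "CAAC", "CAGAGCGGCC", "CAGAGCGGGT", "CAGTACA", "CATATACT"
The 2nd is CAGAGCGGCC.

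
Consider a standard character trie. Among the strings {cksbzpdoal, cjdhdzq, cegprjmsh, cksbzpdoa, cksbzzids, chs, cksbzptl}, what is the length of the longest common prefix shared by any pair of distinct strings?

9

The deepest shared node is where two words last agree before diverging.
"cksbzpdoa" and "cksbzpdoal" agree on "cksbzpdoa" (9 characters) before diverging; nothing deeper is shared.
Longest shared-prefix length: 9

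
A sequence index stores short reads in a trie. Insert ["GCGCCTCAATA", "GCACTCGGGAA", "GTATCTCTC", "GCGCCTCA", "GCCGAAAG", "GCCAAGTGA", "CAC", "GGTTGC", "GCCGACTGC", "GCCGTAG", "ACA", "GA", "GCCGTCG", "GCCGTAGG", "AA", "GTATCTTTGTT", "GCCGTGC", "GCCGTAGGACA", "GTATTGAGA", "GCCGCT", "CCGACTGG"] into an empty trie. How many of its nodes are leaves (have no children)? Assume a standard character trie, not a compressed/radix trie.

Leaves are exactly the stored words that no other stored word extends.
Those words: "AA", "ACA", "CAC", "CCGACTGG", "GA", "GCACTCGGGAA", "GCCAAGTGA", "GCCGAAAG", "GCCGACTGC", "GCCGCT", "GCCGTAGGACA", "GCCGTCG", "GCCGTGC", "GCGCCTCAATA", "GGTTGC", "GTATCTCTC", "GTATCTTTGTT", "GTATTGAGA"
Leaf count: 18

18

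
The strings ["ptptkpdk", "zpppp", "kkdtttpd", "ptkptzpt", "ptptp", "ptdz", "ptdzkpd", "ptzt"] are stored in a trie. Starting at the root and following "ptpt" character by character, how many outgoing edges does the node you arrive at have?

Walk "ptpt" from the root, arriving at one node.
Distinct next characters after "ptpt": k, p.
That node has 2 child edges.

2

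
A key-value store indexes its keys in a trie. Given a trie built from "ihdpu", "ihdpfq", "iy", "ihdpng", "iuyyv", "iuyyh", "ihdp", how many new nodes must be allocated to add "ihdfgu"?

The longest prefix of "ihdfgu" already in the trie is "ihd" (length 3).
So 6 − 3 = 3 new nodes.

3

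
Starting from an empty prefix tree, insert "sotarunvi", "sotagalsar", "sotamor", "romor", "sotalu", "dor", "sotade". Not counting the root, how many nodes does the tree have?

30

Count nodes per top-level branch (shared prefixes stored once):
  'd'-branch (dor): 3 nodes
  'r'-branch (romor): 5 nodes
  's'-branch (sotade, sotagalsar, sotalu, sotamor, sotarunvi): 22 nodes
Sum: 30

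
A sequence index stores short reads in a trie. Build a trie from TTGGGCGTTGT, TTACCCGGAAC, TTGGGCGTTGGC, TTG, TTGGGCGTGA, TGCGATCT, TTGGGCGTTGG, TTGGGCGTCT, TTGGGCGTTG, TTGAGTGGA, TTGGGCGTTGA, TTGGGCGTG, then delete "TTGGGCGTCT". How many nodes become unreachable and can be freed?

2

After clearing the end-marker at "TTGGGCGTCT", prune upward until reaching a node still needed by another word.
The suffix "CT" (2 nodes) is used only by "TTGGGCGTCT"; the node for "TTGGGCGT" still has the child "T", so pruning stops there.
Nodes removed: 2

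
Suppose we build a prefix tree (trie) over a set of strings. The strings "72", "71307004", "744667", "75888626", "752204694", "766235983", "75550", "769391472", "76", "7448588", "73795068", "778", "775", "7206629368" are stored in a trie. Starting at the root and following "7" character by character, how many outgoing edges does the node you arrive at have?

7

The children of the "7" node are the distinct next characters among strings starting with "7".
Distinct next characters after "7": 1, 2, 3, 4, 5, 6, 7.
That node has 7 child edges.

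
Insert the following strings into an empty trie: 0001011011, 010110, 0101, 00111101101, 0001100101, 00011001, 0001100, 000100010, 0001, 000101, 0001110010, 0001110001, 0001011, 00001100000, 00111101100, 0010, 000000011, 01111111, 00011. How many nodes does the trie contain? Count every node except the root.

Count nodes per top-level branch (shared prefixes stored once):
  '0'-branch (000000011, 00001100000, 0001, 000100010, 000101, 0001011, 0001011011, 00011, 0001100, 00011001, 0001100101, 0001110001, 0001110010, 0010, 00111101100, 00111101101, 0101, 010110, 01111111): 62 nodes
Sum: 62

62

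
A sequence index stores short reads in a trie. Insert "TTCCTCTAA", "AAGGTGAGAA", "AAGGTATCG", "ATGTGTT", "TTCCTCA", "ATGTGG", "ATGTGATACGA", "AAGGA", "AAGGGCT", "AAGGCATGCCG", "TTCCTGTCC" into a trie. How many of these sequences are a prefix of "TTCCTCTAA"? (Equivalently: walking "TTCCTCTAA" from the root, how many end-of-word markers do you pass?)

1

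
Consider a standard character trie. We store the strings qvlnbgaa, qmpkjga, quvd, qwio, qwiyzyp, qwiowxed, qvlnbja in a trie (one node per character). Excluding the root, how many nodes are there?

30

Trie structure (* marks end of a word):
(root)
└─ q
   ├─ m
   │  └─ p
   │     └─ k
   │        └─ j
   │           └─ g
   │              └─ a *
   ├─ u
   │  └─ v
   │     └─ d *
   ├─ v
   │  └─ l
   │     └─ n
   │        └─ b
   │           ├─ g
   │           │  └─ a
   │           │     └─ a *
   │           └─ j
   │              └─ a *
   └─ w
      └─ i
         ├─ o *
         │  └─ w
         │     └─ x
         │        └─ e
         │           └─ d *
         └─ y
            └─ z
               └─ y
                  └─ p *
Counting every labelled node above: 30.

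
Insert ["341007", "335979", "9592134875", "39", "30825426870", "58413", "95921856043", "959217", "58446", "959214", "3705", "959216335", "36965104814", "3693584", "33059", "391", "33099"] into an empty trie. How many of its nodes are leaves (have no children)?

A leaf is a node with no children — equivalently, the end of a word that is not a proper prefix of any other stored word.
Those words: "30825426870", "33059", "33099", "335979", "341007", "3693584", "36965104814", "3705", "391", "58413", "58446", "9592134875", "959214", "959216335", "959217", "95921856043"
Leaf count: 16

16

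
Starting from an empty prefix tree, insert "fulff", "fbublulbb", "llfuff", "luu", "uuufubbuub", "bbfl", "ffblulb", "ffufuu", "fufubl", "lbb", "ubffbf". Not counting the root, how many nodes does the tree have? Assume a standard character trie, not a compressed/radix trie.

56

Trace insertions, counting only characters that open a new branch:
  "fulff" → 5 new (f, u, l, f, f)
  "fbublulbb" → prefix "f" already present; 8 new (b, u, b, l, u, l, b, b)
  "llfuff" → 6 new (l, l, f, u, f, f)
  "luu" → prefix "l" already present; 2 new (u, u)
  "uuufubbuub" → 10 new (u, u, u, f, u, b, b, u, u, b)
  "bbfl" → 4 new (b, b, f, l)
  "ffblulb" → prefix "f" already present; 6 new (f, b, l, u, l, b)
  "ffufuu" → prefix "ff" already present; 4 new (u, f, u, u)
  "fufubl" → prefix "fu" already present; 4 new (f, u, b, l)
  "lbb" → prefix "l" already present; 2 new (b, b)
  "ubffbf" → prefix "u" already present; 5 new (b, f, f, b, f)
Total nodes = 5 + 8 + 6 + 2 + 10 + 4 + 6 + 4 + 4 + 2 + 5 = 56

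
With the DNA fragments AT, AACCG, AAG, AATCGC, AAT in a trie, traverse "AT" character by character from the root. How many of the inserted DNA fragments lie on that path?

Check each prefix of "AT" against the stored set — each match is an end-marker on the path.
Prefixes of the query that are stored words: "AT"
Count: 1

1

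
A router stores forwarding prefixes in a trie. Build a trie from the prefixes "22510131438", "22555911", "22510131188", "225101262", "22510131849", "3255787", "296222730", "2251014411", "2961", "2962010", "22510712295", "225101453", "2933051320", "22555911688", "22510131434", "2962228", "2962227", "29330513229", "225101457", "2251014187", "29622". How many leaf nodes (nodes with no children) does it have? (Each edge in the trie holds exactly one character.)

18

A leaf is a node with no children — equivalently, the end of a word that is not a proper prefix of any other stored word.
Those words: "225101262", "22510131188", "22510131434", "22510131438", "22510131849", "2251014187", "2251014411", "225101453", "225101457", "22510712295", "22555911688", "2933051320", "29330513229", "2961", "2962010", "296222730", "2962228", "3255787"
Leaf count: 18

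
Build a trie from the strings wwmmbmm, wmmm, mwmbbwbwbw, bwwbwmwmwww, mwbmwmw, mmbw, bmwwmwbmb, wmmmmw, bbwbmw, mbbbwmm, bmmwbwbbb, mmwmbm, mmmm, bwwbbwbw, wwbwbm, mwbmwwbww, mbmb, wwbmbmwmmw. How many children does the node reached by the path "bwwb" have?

Follow the path "bwwb" to its node, then look at its outgoing edges.
Distinct next characters after "bwwb": b, w.
That node has 2 child edges.

2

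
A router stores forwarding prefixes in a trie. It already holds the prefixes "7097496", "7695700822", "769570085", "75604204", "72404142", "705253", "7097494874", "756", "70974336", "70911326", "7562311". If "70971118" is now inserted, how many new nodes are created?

4

The longest prefix of "70971118" already in the trie is "7097" (length 4).
Each of the 4 remaining characters creates one node.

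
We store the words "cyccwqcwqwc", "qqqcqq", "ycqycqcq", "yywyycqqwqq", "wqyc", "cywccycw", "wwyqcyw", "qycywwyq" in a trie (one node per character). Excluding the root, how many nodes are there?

Insert word by word; a character creates a node only if that edge doesn't already exist:
  "cyccwqcwqwc" → 11 new (c, y, c, c, w, q, c, w, q, w, c)
  "qqqcqq" → 6 new (q, q, q, c, q, q)
  "ycqycqcq" → 8 new (y, c, q, y, c, q, c, q)
  "yywyycqqwqq" → prefix "y" already present; 10 new (y, w, y, y, c, q, q, w, q, q)
  "wqyc" → 4 new (w, q, y, c)
  "cywccycw" → prefix "cy" already present; 6 new (w, c, c, y, c, w)
  "wwyqcyw" → prefix "w" already present; 6 new (w, y, q, c, y, w)
  "qycywwyq" → prefix "q" already present; 7 new (y, c, y, w, w, y, q)
Total nodes = 11 + 6 + 8 + 10 + 4 + 6 + 6 + 7 = 58

58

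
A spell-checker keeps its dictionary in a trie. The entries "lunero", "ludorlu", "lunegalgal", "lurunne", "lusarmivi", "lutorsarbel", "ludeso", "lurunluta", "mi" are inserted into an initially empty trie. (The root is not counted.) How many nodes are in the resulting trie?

47

Trace insertions, counting only characters that open a new branch:
  "lunero" → 6 new (l, u, n, e, r, o)
  "ludorlu" → prefix "lu" already present; 5 new (d, o, r, l, u)
  "lunegalgal" → prefix "lune" already present; 6 new (g, a, l, g, a, l)
  "lurunne" → prefix "lu" already present; 5 new (r, u, n, n, e)
  "lusarmivi" → prefix "lu" already present; 7 new (s, a, r, m, i, v, i)
  "lutorsarbel" → prefix "lu" already present; 9 new (t, o, r, s, a, r, b, e, l)
  "ludeso" → prefix "lud" already present; 3 new (e, s, o)
  "lurunluta" → prefix "lurun" already present; 4 new (l, u, t, a)
  "mi" → 2 new (m, i)
Total nodes = 6 + 5 + 6 + 5 + 7 + 9 + 3 + 4 + 2 = 47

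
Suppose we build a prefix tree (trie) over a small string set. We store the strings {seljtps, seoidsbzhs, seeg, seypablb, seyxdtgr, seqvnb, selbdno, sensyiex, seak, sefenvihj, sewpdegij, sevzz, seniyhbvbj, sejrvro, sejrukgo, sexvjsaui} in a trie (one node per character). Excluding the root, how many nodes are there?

84

For each word, the new-node count is its length minus the longest prefix already in the trie:
  "seljtps" → 7 new (s, e, l, j, t, p, s)
  "seoidsbzhs" → prefix "se" already present; 8 new (o, i, d, s, b, z, h, s)
  "seeg" → prefix "se" already present; 2 new (e, g)
  "seypablb" → prefix "se" already present; 6 new (y, p, a, b, l, b)
  "seyxdtgr" → prefix "sey" already present; 5 new (x, d, t, g, r)
  "seqvnb" → prefix "se" already present; 4 new (q, v, n, b)
  "selbdno" → prefix "sel" already present; 4 new (b, d, n, o)
  "sensyiex" → prefix "se" already present; 6 new (n, s, y, i, e, x)
  "seak" → prefix "se" already present; 2 new (a, k)
  "sefenvihj" → prefix "se" already present; 7 new (f, e, n, v, i, h, j)
  "sewpdegij" → prefix "se" already present; 7 new (w, p, d, e, g, i, j)
  "sevzz" → prefix "se" already present; 3 new (v, z, z)
  "seniyhbvbj" → prefix "sen" already present; 7 new (i, y, h, b, v, b, j)
  "sejrvro" → prefix "se" already present; 5 new (j, r, v, r, o)
  "sejrukgo" → prefix "sejr" already present; 4 new (u, k, g, o)
  "sexvjsaui" → prefix "se" already present; 7 new (x, v, j, s, a, u, i)
Total nodes = 7 + 8 + 2 + 6 + 5 + 4 + 4 + 6 + 2 + 7 + 7 + 3 + 7 + 5 + 4 + 7 = 84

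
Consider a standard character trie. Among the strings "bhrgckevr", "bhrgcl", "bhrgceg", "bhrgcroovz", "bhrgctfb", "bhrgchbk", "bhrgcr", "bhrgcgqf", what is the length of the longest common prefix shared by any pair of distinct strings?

6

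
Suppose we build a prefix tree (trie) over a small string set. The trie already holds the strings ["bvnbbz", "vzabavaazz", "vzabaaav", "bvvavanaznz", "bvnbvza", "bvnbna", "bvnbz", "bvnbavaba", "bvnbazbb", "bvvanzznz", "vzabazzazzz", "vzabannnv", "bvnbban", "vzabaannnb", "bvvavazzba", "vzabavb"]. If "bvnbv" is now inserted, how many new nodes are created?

Every character of "bvnbv" already lies on an existing path (it is a prefix of some stored word).
No new nodes are needed: 0.

0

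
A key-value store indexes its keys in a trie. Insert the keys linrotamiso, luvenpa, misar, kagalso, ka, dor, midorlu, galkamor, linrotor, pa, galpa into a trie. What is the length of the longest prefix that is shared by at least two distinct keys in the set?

Equivalently: take the maximum, over all pairs, of their longest common prefix length.
e.g. "linrotamiso" and "linrotor" share the prefix "linrot" of length 6; no pair shares a longer one.
Longest shared-prefix length: 6

6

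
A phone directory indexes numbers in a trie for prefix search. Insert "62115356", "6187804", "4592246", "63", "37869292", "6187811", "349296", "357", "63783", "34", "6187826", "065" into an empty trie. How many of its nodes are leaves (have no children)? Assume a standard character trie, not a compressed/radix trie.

10

A leaf is a node with no children — equivalently, the end of a word that is not a proper prefix of any other stored word.
Those words: "065", "349296", "357", "37869292", "4592246", "6187804", "6187811", "6187826", "62115356", "63783"
Leaf count: 10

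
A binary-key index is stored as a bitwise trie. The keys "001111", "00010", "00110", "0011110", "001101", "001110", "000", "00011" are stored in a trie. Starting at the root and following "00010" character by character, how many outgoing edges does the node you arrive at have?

0

Walk "00010" from the root, arriving at one node.
No stored string extends past "00010".
That node has 0 child edges.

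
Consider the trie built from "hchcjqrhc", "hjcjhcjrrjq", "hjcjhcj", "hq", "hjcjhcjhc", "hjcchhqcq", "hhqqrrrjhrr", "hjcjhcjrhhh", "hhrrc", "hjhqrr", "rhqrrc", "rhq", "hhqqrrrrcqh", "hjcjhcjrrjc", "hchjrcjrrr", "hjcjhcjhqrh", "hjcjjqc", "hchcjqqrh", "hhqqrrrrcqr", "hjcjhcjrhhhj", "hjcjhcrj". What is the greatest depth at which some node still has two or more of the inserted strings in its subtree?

The deepest shared node is where two words last agree before diverging.
e.g. "hjcjhcjrhhh" and "hjcjhcjrhhhj" share the prefix "hjcjhcjrhhh" of length 11; no pair shares a longer one.
Longest shared-prefix length: 11

11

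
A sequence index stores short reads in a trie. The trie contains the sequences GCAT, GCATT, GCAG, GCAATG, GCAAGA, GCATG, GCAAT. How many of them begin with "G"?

7

Walk to "G"; the words in its subtree are exactly those with that prefix.
Matches: "GCAAGA", "GCAAT", "GCAATG", "GCAG", "GCAT", "GCATG", "GCATT"
Count: 7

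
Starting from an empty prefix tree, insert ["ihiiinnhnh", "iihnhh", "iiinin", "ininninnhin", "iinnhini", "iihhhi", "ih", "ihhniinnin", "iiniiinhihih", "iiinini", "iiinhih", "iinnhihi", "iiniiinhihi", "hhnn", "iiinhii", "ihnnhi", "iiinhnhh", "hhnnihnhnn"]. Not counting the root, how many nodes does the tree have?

79

Insert word by word; a character creates a node only if that edge doesn't already exist:
  "ihiiinnhnh" → 10 new (i, h, i, i, i, n, n, h, n, h)
  "iihnhh" → prefix "i" already present; 5 new (i, h, n, h, h)
  "iiinin" → prefix "ii" already present; 4 new (i, n, i, n)
  "ininninnhin" → prefix "i" already present; 10 new (n, i, n, n, i, n, n, h, i, n)
  "iinnhini" → prefix "ii" already present; 6 new (n, n, h, i, n, i)
  "iihhhi" → prefix "iih" already present; 3 new (h, h, i)
  "ih" → prefix "ih" already present; 0 new (none)
  "ihhniinnin" → prefix "ih" already present; 8 new (h, n, i, i, n, n, i, n)
  "iiniiinhihih" → prefix "iin" already present; 9 new (i, i, i, n, h, i, h, i, h)
  "iiinini" → prefix "iiinin" already present; 1 new (i)
  "iiinhih" → prefix "iiin" already present; 3 new (h, i, h)
  "iinnhihi" → prefix "iinnhi" already present; 2 new (h, i)
  "iiniiinhihi" → prefix "iiniiinhihi" already present; 0 new (none)
  "hhnn" → 4 new (h, h, n, n)
  "iiinhii" → prefix "iiinhi" already present; 1 new (i)
  "ihnnhi" → prefix "ih" already present; 4 new (n, n, h, i)
  "iiinhnhh" → prefix "iiinh" already present; 3 new (n, h, h)
  "hhnnihnhnn" → prefix "hhnn" already present; 6 new (i, h, n, h, n, n)
Total nodes = 10 + 5 + 4 + 10 + 6 + 3 + 0 + 8 + 9 + 1 + 3 + 2 + 0 + 4 + 1 + 4 + 3 + 6 = 79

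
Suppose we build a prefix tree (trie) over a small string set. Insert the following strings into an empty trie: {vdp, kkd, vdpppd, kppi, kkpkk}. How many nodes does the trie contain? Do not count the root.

Insert word by word; a character creates a node only if that edge doesn't already exist:
  "vdp" → 3 new (v, d, p)
  "kkd" → 3 new (k, k, d)
  "vdpppd" → prefix "vdp" already present; 3 new (p, p, d)
  "kppi" → prefix "k" already present; 3 new (p, p, i)
  "kkpkk" → prefix "kk" already present; 3 new (p, k, k)
Total nodes = 3 + 3 + 3 + 3 + 3 = 15

15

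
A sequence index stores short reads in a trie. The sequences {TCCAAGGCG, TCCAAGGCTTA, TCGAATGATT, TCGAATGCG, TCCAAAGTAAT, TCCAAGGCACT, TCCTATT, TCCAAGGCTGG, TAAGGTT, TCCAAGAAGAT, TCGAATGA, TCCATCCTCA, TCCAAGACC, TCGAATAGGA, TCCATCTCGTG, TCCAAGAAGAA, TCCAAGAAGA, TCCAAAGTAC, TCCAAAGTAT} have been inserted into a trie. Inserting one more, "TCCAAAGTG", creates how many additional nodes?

Walking "TCCAAAGTG" from the root, the first 8 characters ("TCCAAAGT") follow existing edges; "G" is the first miss.
New nodes needed: |"TCCAAAGTG"| − 8 = 9 − 8 = 1.

1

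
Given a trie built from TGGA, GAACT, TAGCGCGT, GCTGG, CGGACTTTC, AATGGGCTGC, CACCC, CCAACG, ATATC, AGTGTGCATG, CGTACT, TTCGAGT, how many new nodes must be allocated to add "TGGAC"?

1

Walking "TGGAC" from the root, the first 4 characters ("TGGA") follow existing edges; "C" is the first miss.
Each of the 1 remaining characters creates one node.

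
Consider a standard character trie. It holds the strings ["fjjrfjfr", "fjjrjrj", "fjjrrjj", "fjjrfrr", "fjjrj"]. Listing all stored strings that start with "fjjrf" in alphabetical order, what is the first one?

fjjrfjfr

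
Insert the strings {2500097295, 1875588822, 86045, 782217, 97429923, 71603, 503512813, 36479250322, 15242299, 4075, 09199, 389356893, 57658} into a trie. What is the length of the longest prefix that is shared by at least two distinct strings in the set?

Look for the deepest trie node that still has at least two words in its subtree.
e.g. "15242299" and "1875588822" share the prefix "1" of length 1; no pair shares a longer one.
Longest shared-prefix length: 1

1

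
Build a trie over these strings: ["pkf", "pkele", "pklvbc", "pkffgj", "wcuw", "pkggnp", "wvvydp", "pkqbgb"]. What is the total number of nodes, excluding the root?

30

For each word, the new-node count is its length minus the longest prefix already in the trie:
  "pkf" → 3 new (p, k, f)
  "pkele" → prefix "pk" already present; 3 new (e, l, e)
  "pklvbc" → prefix "pk" already present; 4 new (l, v, b, c)
  "pkffgj" → prefix "pkf" already present; 3 new (f, g, j)
  "wcuw" → 4 new (w, c, u, w)
  "pkggnp" → prefix "pk" already present; 4 new (g, g, n, p)
  "wvvydp" → prefix "w" already present; 5 new (v, v, y, d, p)
  "pkqbgb" → prefix "pk" already present; 4 new (q, b, g, b)
Total nodes = 3 + 3 + 4 + 3 + 4 + 4 + 5 + 4 = 30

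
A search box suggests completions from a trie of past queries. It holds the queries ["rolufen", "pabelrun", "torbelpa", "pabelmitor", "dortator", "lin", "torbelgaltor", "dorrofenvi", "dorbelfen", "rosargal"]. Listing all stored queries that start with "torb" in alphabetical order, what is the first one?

torbelgaltor

Filter for "torb…" and sort: "torbelgaltor", "torbelpa"
The 1st is torbelgaltor.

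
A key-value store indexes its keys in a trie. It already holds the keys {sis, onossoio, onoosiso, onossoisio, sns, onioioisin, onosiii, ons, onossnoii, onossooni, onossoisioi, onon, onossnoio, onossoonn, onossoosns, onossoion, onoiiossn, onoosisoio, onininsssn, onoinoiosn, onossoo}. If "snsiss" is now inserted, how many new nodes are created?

3

The longest prefix of "snsiss" already in the trie is "sns" (length 3).
New nodes needed: |"snsiss"| − 3 = 6 − 3 = 3.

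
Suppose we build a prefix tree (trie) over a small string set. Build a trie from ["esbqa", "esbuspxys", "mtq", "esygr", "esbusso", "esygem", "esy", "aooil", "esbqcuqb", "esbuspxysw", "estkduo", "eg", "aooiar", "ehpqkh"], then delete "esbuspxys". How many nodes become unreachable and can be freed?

0

After clearing the end-marker at "esbuspxys", prune upward until reaching a node still needed by another word.
Every node on "esbuspxys" is still needed (e.g. by "esbuspxysw"), so nothing is freed.
Nodes removed: 0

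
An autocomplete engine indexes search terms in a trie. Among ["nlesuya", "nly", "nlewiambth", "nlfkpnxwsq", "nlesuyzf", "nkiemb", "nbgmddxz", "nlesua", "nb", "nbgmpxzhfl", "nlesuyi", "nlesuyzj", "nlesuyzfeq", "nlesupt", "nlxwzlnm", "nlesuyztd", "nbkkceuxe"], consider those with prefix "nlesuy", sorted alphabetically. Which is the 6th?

DFS of the "nlesuy" subtree visits, in order: "nlesuya", "nlesuyi", "nlesuyzf", "nlesuyzfeq", "nlesuyzj", "nlesuyztd"
Position 6: nlesuyztd

nlesuyztd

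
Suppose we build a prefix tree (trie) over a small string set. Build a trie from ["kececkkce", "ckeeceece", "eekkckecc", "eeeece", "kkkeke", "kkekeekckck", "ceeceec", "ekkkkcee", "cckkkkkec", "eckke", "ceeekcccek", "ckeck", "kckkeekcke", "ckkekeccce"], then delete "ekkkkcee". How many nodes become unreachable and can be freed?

A node on "ekkkkcee"'s path can go only if nothing else ends at it or branches off below it.
The suffix "kkkkcee" (7 nodes) is used only by "ekkkkcee"; the node for "e" still has the child "e", so pruning stops there.
Nodes removed: 7

7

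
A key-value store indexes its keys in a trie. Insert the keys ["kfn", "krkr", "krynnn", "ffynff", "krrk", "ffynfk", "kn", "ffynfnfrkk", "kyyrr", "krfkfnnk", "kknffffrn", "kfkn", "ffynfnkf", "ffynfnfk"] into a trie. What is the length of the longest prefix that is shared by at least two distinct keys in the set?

7

The deepest shared node is where two words last agree before diverging.
e.g. "ffynfnfk" and "ffynfnfrkk" share the prefix "ffynfnf" of length 7; no pair shares a longer one.
Longest shared-prefix length: 7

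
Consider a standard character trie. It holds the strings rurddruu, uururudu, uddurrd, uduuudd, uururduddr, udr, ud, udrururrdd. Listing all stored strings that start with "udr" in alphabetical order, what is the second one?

udrururrdd

Words with prefix "udr", in lexicographic order: "udr", "udrururrdd"
Position 2: udrururrdd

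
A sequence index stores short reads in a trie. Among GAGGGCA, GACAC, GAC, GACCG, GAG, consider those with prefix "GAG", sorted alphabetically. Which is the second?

GAGGGCA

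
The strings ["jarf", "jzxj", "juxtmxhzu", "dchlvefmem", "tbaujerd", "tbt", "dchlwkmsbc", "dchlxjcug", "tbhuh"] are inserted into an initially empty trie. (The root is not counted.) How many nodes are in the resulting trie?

Trace insertions, counting only characters that open a new branch:
  "jarf" → 4 new (j, a, r, f)
  "jzxj" → prefix "j" already present; 3 new (z, x, j)
  "juxtmxhzu" → prefix "j" already present; 8 new (u, x, t, m, x, h, z, u)
  "dchlvefmem" → 10 new (d, c, h, l, v, e, f, m, e, m)
  "tbaujerd" → 8 new (t, b, a, u, j, e, r, d)
  "tbt" → prefix "tb" already present; 1 new (t)
  "dchlwkmsbc" → prefix "dchl" already present; 6 new (w, k, m, s, b, c)
  "dchlxjcug" → prefix "dchl" already present; 5 new (x, j, c, u, g)
  "tbhuh" → prefix "tb" already present; 3 new (h, u, h)
Total nodes = 4 + 3 + 8 + 10 + 8 + 1 + 6 + 5 + 3 = 48

48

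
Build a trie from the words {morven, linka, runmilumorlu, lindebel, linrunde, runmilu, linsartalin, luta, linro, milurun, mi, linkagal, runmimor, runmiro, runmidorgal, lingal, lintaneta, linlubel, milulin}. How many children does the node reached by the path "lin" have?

The children of the "lin" node are the distinct next characters among strings starting with "lin".
Characters that immediately follow "lin" among the stored strings: {d, g, k, l, r, s, t}.
That node has 7 child edges.

7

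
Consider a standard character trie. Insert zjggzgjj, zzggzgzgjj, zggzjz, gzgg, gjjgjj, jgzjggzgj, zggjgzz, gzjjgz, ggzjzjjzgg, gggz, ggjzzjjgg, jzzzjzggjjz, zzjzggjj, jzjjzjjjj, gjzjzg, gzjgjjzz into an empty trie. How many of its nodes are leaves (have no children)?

16

A leaf is a node with no children — equivalently, the end of a word that is not a proper prefix of any other stored word.
Those words: "gggz", "ggjzzjjgg", "ggzjzjjzgg", "gjjgjj", "gjzjzg", "gzgg", "gzjgjjzz", "gzjjgz", "jgzjggzgj", "jzjjzjjjj", "jzzzjzggjjz", "zggjgzz", "zggzjz", "zjggzgjj", "zzggzgzgjj", "zzjzggjj"
Leaf count: 16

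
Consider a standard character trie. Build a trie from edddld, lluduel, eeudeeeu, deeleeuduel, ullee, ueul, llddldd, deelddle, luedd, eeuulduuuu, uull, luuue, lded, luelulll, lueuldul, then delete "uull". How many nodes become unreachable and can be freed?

Walk "uull" from the leaf back toward the root, removing each node that no remaining word uses.
The suffix "ull" (3 nodes) is used only by "uull"; the node for "u" still has the child "l", so pruning stops there.
Nodes removed: 3

3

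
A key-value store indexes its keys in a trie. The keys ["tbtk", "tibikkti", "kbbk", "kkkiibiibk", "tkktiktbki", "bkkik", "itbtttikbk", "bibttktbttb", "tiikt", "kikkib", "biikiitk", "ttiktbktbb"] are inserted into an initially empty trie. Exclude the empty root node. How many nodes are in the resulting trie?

81

Insert word by word; a character creates a node only if that edge doesn't already exist:
  "tbtk" → 4 new (t, b, t, k)
  "tibikkti" → prefix "t" already present; 7 new (i, b, i, k, k, t, i)
  "kbbk" → 4 new (k, b, b, k)
  "kkkiibiibk" → prefix "k" already present; 9 new (k, k, i, i, b, i, i, b, k)
  "tkktiktbki" → prefix "t" already present; 9 new (k, k, t, i, k, t, b, k, i)
  "bkkik" → 5 new (b, k, k, i, k)
  "itbtttikbk" → 10 new (i, t, b, t, t, t, i, k, b, k)
  "bibttktbttb" → prefix "b" already present; 10 new (i, b, t, t, k, t, b, t, t, b)
  "tiikt" → prefix "ti" already present; 3 new (i, k, t)
  "kikkib" → prefix "k" already present; 5 new (i, k, k, i, b)
  "biikiitk" → prefix "bi" already present; 6 new (i, k, i, i, t, k)
  "ttiktbktbb" → prefix "t" already present; 9 new (t, i, k, t, b, k, t, b, b)
Total nodes = 4 + 7 + 4 + 9 + 9 + 5 + 10 + 10 + 3 + 5 + 6 + 9 = 81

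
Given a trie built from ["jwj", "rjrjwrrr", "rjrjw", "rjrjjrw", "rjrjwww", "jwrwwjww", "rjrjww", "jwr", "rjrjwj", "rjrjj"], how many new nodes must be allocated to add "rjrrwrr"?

4

Walking "rjrrwrr" from the root, the first 3 characters ("rjr") follow existing edges; "r" is the first miss.
New nodes needed: |"rjrrwrr"| − 3 = 7 − 3 = 4.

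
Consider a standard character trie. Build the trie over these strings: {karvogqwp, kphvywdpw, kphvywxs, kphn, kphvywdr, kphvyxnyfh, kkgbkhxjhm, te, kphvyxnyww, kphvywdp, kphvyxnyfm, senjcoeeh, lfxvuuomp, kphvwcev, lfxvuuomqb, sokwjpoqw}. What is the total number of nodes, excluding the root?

72

Insert word by word; a character creates a node only if that edge doesn't already exist:
  "karvogqwp" → 9 new (k, a, r, v, o, g, q, w, p)
  "kphvywdpw" → prefix "k" already present; 8 new (p, h, v, y, w, d, p, w)
  "kphvywxs" → prefix "kphvyw" already present; 2 new (x, s)
  "kphn" → prefix "kph" already present; 1 new (n)
  "kphvywdr" → prefix "kphvywd" already present; 1 new (r)
  "kphvyxnyfh" → prefix "kphvy" already present; 5 new (x, n, y, f, h)
  "kkgbkhxjhm" → prefix "k" already present; 9 new (k, g, b, k, h, x, j, h, m)
  "te" → 2 new (t, e)
  "kphvyxnyww" → prefix "kphvyxny" already present; 2 new (w, w)
  "kphvywdp" → prefix "kphvywdp" already present; 0 new (none)
  "kphvyxnyfm" → prefix "kphvyxnyf" already present; 1 new (m)
  "senjcoeeh" → 9 new (s, e, n, j, c, o, e, e, h)
  "lfxvuuomp" → 9 new (l, f, x, v, u, u, o, m, p)
  "kphvwcev" → prefix "kphv" already present; 4 new (w, c, e, v)
  "lfxvuuomqb" → prefix "lfxvuuom" already present; 2 new (q, b)
  "sokwjpoqw" → prefix "s" already present; 8 new (o, k, w, j, p, o, q, w)
Total nodes = 9 + 8 + 2 + 1 + 1 + 5 + 9 + 2 + 2 + 0 + 1 + 9 + 9 + 4 + 2 + 8 = 72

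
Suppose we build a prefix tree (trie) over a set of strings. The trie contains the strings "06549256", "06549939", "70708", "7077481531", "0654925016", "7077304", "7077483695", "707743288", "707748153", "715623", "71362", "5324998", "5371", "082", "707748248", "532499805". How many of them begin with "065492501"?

Traverse to the node for "065492501", then collect every word in that subtree.
Words under "065492501": 0654925016
Count: 1

1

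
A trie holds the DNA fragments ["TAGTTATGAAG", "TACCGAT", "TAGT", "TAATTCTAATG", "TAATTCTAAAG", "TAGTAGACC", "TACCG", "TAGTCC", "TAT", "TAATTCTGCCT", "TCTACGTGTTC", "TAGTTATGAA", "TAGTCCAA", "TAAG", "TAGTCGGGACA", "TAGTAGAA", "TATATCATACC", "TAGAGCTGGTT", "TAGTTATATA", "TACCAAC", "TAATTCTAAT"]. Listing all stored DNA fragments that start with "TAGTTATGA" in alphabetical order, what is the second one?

Words with prefix "TAGTTATGA", in lexicographic order: "TAGTTATGAA", "TAGTTATGAAG"
The 2nd is TAGTTATGAAG.

TAGTTATGAAG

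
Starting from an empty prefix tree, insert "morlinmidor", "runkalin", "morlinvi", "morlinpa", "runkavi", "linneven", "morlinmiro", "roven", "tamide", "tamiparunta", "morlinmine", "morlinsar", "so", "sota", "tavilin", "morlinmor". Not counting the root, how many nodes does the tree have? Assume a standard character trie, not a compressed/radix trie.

Trace insertions, counting only characters that open a new branch:
  "morlinmidor" → 11 new (m, o, r, l, i, n, m, i, d, o, r)
  "runkalin" → 8 new (r, u, n, k, a, l, i, n)
  "morlinvi" → prefix "morlin" already present; 2 new (v, i)
  "morlinpa" → prefix "morlin" already present; 2 new (p, a)
  "runkavi" → prefix "runka" already present; 2 new (v, i)
  "linneven" → 8 new (l, i, n, n, e, v, e, n)
  "morlinmiro" → prefix "morlinmi" already present; 2 new (r, o)
  "roven" → prefix "r" already present; 4 new (o, v, e, n)
  "tamide" → 6 new (t, a, m, i, d, e)
  "tamiparunta" → prefix "tami" already present; 7 new (p, a, r, u, n, t, a)
  "morlinmine" → prefix "morlinmi" already present; 2 new (n, e)
  "morlinsar" → prefix "morlin" already present; 3 new (s, a, r)
  "so" → 2 new (s, o)
  "sota" → prefix "so" already present; 2 new (t, a)
  "tavilin" → prefix "ta" already present; 5 new (v, i, l, i, n)
  "morlinmor" → prefix "morlinm" already present; 2 new (o, r)
Total nodes = 11 + 8 + 2 + 2 + 2 + 8 + 2 + 4 + 6 + 7 + 2 + 3 + 2 + 2 + 5 + 2 = 68

68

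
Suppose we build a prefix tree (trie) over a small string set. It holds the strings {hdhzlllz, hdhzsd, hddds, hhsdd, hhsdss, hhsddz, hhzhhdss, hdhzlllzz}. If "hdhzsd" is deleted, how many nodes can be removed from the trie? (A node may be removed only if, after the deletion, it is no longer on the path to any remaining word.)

2

After clearing the end-marker at "hdhzsd", prune upward until reaching a node still needed by another word.
The suffix "sd" (2 nodes) is used only by "hdhzsd"; the node for "hdhz" still has the child "l", so pruning stops there.
Nodes removed: 2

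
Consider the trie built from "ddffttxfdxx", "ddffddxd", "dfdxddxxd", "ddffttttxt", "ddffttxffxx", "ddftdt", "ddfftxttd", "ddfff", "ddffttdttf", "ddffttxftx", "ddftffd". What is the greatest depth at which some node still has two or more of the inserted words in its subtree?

8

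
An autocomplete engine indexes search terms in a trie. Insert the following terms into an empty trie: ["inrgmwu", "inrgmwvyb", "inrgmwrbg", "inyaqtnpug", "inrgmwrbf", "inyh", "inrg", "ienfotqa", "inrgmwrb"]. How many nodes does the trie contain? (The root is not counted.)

Trie structure (* marks end of a word):
(root)
└─ i
   ├─ e
   │  └─ n
   │     └─ f
   │        └─ o
   │           └─ t
   │              └─ q
   │                 └─ a *
   └─ n
      ├─ r
      │  └─ g *
      │     └─ m
      │        └─ w
      │           ├─ r
      │           │  └─ b *
      │           │     ├─ f *
      │           │     └─ g *
      │           ├─ u *
      │           └─ v
      │              └─ y
      │                 └─ b *
      └─ y
         ├─ a
         │  └─ q
         │     └─ t
         │        └─ n
         │           └─ p
         │              └─ u
         │                 └─ g *
         └─ h *
Counting every labelled node above: 30.

30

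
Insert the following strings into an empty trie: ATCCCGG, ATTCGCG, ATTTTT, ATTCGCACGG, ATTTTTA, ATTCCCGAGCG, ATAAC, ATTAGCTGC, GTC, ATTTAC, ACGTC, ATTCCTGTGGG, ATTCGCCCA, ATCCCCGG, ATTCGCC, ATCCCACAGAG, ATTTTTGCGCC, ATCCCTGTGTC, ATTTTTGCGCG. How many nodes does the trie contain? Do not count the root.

Trace insertions, counting only characters that open a new branch:
  "ATCCCGG" → 7 new (A, T, C, C, C, G, G)
  "ATTCGCG" → prefix "AT" already present; 5 new (T, C, G, C, G)
  "ATTTTT" → prefix "ATT" already present; 3 new (T, T, T)
  "ATTCGCACGG" → prefix "ATTCGC" already present; 4 new (A, C, G, G)
  "ATTTTTA" → prefix "ATTTTT" already present; 1 new (A)
  "ATTCCCGAGCG" → prefix "ATTC" already present; 7 new (C, C, G, A, G, C, G)
  "ATAAC" → prefix "AT" already present; 3 new (A, A, C)
  "ATTAGCTGC" → prefix "ATT" already present; 6 new (A, G, C, T, G, C)
  "GTC" → 3 new (G, T, C)
  "ATTTAC" → prefix "ATTT" already present; 2 new (A, C)
  "ACGTC" → prefix "A" already present; 4 new (C, G, T, C)
  "ATTCCTGTGGG" → prefix "ATTCC" already present; 6 new (T, G, T, G, G, G)
  "ATTCGCCCA" → prefix "ATTCGC" already present; 3 new (C, C, A)
  "ATCCCCGG" → prefix "ATCCC" already present; 3 new (C, G, G)
  "ATTCGCC" → prefix "ATTCGCC" already present; 0 new (none)
  "ATCCCACAGAG" → prefix "ATCCC" already present; 6 new (A, C, A, G, A, G)
  "ATTTTTGCGCC" → prefix "ATTTTT" already present; 5 new (G, C, G, C, C)
  "ATCCCTGTGTC" → prefix "ATCCC" already present; 6 new (T, G, T, G, T, C)
  "ATTTTTGCGCG" → prefix "ATTTTTGCGC" already present; 1 new (G)
Total nodes = 7 + 5 + 3 + 4 + 1 + 7 + 3 + 6 + 3 + 2 + 4 + 6 + 3 + 3 + 0 + 6 + 5 + 6 + 1 = 75

75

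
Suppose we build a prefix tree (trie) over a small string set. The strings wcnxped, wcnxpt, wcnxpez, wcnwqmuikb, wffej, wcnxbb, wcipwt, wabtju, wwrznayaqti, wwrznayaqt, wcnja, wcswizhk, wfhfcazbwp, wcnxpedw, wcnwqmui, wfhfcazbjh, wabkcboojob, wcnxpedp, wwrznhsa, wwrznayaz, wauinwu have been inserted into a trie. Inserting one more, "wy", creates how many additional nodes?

1

The longest prefix of "wy" already in the trie is "w" (length 1).
New nodes needed: |"wy"| − 1 = 2 − 1 = 1.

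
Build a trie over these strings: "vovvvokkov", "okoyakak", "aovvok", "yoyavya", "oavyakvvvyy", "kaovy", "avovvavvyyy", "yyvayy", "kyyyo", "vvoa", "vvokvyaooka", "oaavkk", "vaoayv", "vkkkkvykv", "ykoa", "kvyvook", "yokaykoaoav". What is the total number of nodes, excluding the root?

Count nodes per top-level branch (shared prefixes stored once):
  'a'-branch (aovvok, avovvavvyyy): 16 nodes
  'k'-branch (kaovy, kvyvook, kyyyo): 15 nodes
  'o'-branch (oaavkk, oavyakvvvyy, okoyakak): 22 nodes
  'v'-branch (vaoayv, vkkkkvykv, vovvvokkov, vvoa, vvokvyaooka): 34 nodes
  'y'-branch (ykoa, yokaykoaoav, yoyavya, yyvayy): 24 nodes
Sum: 111

111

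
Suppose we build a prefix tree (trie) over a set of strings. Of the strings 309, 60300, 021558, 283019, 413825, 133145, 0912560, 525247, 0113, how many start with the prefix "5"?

1

Walk to "5"; the words in its subtree are exactly those with that prefix.
Matches: "525247"
Count: 1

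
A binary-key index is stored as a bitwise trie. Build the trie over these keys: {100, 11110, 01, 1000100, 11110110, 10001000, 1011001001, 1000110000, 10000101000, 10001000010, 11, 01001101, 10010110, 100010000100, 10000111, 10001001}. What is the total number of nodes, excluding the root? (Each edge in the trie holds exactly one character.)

Trace insertions, counting only characters that open a new branch:
  "100" → 3 new (1, 0, 0)
  "11110" → prefix "1" already present; 4 new (1, 1, 1, 0)
  "01" → 2 new (0, 1)
  "1000100" → prefix "100" already present; 4 new (0, 1, 0, 0)
  "11110110" → prefix "11110" already present; 3 new (1, 1, 0)
  "10001000" → prefix "1000100" already present; 1 new (0)
  "1011001001" → prefix "10" already present; 8 new (1, 1, 0, 0, 1, 0, 0, 1)
  "1000110000" → prefix "10001" already present; 5 new (1, 0, 0, 0, 0)
  "10000101000" → prefix "1000" already present; 7 new (0, 1, 0, 1, 0, 0, 0)
  "10001000010" → prefix "10001000" already present; 3 new (0, 1, 0)
  "11" → prefix "11" already present; 0 new (none)
  "01001101" → prefix "01" already present; 6 new (0, 0, 1, 1, 0, 1)
  "10010110" → prefix "100" already present; 5 new (1, 0, 1, 1, 0)
  "100010000100" → prefix "10001000010" already present; 1 new (0)
  "10000111" → prefix "100001" already present; 2 new (1, 1)
  "10001001" → prefix "1000100" already present; 1 new (1)
Total nodes = 3 + 4 + 2 + 4 + 3 + 1 + 8 + 5 + 7 + 3 + 0 + 6 + 5 + 1 + 2 + 1 = 55

55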